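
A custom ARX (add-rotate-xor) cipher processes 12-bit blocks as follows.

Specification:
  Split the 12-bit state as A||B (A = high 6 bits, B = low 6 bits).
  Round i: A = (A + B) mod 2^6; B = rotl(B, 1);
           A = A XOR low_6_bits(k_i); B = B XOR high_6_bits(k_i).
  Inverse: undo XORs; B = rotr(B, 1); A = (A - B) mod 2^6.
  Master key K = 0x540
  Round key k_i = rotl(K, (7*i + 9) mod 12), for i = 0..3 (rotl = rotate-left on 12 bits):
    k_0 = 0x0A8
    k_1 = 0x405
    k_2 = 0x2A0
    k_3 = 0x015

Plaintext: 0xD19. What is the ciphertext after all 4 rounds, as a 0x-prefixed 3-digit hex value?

0x7D3

s_0 = plaintext = 0xD19
s_1 = Round(s_0, k_0) = 0x970
s_2 = Round(s_1, k_1) = 0x431
s_3 = Round(s_2, k_2) = 0x869
s_4 = Round(s_3, k_3) = 0x7D3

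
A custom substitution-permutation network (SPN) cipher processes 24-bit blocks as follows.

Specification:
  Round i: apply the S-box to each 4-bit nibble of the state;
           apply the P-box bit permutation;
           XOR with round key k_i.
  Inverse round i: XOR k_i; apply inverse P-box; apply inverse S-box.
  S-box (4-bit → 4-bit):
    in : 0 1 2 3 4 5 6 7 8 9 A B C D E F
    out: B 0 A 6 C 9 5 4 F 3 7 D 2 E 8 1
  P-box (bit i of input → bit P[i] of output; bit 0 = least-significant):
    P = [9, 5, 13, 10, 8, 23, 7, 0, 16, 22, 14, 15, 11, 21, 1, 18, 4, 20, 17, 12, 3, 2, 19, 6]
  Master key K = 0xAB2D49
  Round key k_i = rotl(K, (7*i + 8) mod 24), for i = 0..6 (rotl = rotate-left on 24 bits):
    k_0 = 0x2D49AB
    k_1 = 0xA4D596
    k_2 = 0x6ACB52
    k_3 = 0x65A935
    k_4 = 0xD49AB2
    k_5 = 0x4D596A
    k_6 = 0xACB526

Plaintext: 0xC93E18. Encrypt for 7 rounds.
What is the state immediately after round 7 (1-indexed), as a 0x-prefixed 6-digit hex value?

s_0 = plaintext = 0xC93E18
s_1 = Round(s_0, k_0) = 0x1DEF9D
s_2 = Round(s_1, k_1) = 0x33E0B6
s_3 = Round(s_2, k_2) = 0x3568D7
s_4 = Round(s_3, k_3) = 0xAC51A2
s_5 = Round(s_4, k_4) = 0x48971E
s_6 = Round(s_5, k_5) = 0x77053A
s_7 = Round(s_6, k_6) = 0x031F86

0x031F86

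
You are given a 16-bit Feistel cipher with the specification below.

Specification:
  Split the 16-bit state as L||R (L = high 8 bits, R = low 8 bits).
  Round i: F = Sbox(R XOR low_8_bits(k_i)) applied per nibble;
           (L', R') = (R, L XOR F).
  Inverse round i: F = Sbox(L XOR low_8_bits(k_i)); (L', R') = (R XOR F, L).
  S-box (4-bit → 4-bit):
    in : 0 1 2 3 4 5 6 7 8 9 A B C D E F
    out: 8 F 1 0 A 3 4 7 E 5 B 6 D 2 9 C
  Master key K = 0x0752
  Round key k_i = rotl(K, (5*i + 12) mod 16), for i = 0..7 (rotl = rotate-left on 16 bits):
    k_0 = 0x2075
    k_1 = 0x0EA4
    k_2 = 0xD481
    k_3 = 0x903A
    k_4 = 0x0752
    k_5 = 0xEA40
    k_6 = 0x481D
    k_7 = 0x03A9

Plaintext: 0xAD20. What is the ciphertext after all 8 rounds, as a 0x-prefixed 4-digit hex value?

0xDF47

s_0 = plaintext = 0xAD20
s_1 = Round(s_0, k_0) = 0x209E
s_2 = Round(s_1, k_1) = 0x9E2B
s_3 = Round(s_2, k_2) = 0x2B25
s_4 = Round(s_3, k_3) = 0x25D7
s_5 = Round(s_4, k_4) = 0xD7C6
s_6 = Round(s_5, k_5) = 0xC633
s_7 = Round(s_6, k_6) = 0x33DF
s_8 = Round(s_7, k_7) = 0xDF47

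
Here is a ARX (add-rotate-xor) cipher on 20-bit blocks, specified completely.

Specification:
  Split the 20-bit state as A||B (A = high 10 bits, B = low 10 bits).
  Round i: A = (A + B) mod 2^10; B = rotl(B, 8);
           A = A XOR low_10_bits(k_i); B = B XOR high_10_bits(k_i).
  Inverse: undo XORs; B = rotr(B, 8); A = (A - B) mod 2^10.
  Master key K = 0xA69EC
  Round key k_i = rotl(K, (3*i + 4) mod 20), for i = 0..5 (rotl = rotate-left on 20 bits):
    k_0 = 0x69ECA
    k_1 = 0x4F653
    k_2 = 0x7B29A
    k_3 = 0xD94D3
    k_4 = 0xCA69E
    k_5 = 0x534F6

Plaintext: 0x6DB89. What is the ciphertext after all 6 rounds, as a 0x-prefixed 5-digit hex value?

s_0 = plaintext = 0x6DB89
s_1 = Round(s_0, k_0) = 0xFD445
s_2 = Round(s_1, k_1) = 0x9A42C
s_3 = Round(s_2, k_2) = 0x03DE7
s_4 = Round(s_3, k_3) = 0x4941C
s_5 = Round(s_4, k_4) = 0xF7F2E
s_6 = Round(s_5, k_5) = 0xFEF86

0xFEF86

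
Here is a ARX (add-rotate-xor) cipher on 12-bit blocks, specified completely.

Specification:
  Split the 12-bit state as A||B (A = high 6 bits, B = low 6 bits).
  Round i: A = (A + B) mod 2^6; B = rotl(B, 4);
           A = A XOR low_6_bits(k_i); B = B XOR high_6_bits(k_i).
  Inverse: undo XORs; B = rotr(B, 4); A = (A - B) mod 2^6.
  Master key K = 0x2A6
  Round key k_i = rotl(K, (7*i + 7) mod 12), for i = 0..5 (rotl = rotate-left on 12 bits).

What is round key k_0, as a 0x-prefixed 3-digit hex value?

0x315

K = 0x2A6
k_0 = rotl(K, (7*0+7) mod 12) = rotl(K, 7) = 0x315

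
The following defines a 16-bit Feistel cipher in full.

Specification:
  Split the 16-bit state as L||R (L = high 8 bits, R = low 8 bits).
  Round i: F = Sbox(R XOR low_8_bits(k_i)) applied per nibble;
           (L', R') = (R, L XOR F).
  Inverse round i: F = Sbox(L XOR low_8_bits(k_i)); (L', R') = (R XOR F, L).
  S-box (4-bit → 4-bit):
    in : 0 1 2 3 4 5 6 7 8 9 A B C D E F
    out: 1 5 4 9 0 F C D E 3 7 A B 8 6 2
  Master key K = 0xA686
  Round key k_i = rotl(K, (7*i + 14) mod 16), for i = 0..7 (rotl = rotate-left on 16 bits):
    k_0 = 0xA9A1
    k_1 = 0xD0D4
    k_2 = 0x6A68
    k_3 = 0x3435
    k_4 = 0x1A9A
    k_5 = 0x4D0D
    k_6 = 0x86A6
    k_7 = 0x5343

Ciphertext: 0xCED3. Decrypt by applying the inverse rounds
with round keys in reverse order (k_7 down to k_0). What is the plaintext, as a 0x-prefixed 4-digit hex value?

s_0 = ciphertext = 0xCED3
s_1 = InvRound(s_0, k_7) = 0x3BCE
s_2 = InvRound(s_1, k_6) = 0xF63B
s_3 = InvRound(s_2, k_5) = 0x11F6
s_4 = InvRound(s_3, k_4) = 0x1C11
s_5 = InvRound(s_4, k_3) = 0x521C
s_6 = InvRound(s_5, k_2) = 0x8B52
s_7 = InvRound(s_6, k_1) = 0xA08B
s_8 = InvRound(s_7, k_0) = 0x9EA0

0x9EA0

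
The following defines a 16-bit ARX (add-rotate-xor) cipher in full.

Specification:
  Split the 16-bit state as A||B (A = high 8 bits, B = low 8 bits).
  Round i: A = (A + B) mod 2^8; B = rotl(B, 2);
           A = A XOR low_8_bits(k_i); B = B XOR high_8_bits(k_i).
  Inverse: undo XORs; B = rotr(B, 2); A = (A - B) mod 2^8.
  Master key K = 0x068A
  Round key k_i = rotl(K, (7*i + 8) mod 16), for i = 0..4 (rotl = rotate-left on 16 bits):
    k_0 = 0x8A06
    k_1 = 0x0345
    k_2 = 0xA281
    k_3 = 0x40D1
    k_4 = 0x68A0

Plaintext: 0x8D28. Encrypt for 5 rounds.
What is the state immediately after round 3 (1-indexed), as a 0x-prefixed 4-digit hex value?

0xC20C

s_0 = plaintext = 0x8D28
s_1 = Round(s_0, k_0) = 0xB32A
s_2 = Round(s_1, k_1) = 0x98AB
s_3 = Round(s_2, k_2) = 0xC20C
s_4 = Round(s_3, k_3) = 0x1F70
s_5 = Round(s_4, k_4) = 0x2FA9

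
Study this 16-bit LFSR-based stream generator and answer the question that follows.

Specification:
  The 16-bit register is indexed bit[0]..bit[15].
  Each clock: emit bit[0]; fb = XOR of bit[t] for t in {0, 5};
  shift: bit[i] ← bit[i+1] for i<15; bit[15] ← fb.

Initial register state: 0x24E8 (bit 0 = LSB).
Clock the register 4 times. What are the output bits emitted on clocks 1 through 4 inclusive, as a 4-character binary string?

reg_0 = 0x24E8
clock 1: out=0, reg = 0x9274
clock 2: out=0, reg = 0xC93A
clock 3: out=0, reg = 0xE49D
clock 4: out=1, reg = 0xF24E

0001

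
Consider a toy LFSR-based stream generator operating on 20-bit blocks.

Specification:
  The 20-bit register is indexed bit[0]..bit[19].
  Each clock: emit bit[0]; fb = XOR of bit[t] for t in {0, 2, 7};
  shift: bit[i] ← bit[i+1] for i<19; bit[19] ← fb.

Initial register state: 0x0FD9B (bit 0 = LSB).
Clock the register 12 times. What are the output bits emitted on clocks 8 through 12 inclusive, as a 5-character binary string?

reg_0 = 0x0FD9B
clock 1: out=1, reg = 0x07ECD
clock 2: out=1, reg = 0x83F66
clock 3: out=0, reg = 0xC1FB3
clock 4: out=1, reg = 0x60FD9
clock 5: out=1, reg = 0x307EC
clock 6: out=0, reg = 0x183F6
clock 7: out=0, reg = 0x0C1FB
clock 8: out=1, reg = 0x060FD
clock 9: out=1, reg = 0x8307E
clock 10: out=0, reg = 0xC183F
clock 11: out=1, reg = 0x60C1F
clock 12: out=1, reg = 0x3060F

11011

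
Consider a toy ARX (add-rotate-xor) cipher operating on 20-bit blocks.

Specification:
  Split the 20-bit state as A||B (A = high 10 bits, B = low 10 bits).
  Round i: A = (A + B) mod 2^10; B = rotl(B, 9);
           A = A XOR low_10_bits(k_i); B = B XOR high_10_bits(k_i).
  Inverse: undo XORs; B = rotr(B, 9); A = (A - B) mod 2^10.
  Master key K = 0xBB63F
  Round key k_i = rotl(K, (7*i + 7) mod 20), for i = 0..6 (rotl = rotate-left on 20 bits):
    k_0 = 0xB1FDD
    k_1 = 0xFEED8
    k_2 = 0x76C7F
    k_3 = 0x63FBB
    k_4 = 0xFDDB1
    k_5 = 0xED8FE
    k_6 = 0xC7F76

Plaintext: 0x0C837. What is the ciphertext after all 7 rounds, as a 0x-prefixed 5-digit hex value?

0x63AE9

s_0 = plaintext = 0x0C837
s_1 = Round(s_0, k_0) = 0xED0DC
s_2 = Round(s_1, k_1) = 0x92395
s_3 = Round(s_2, k_2) = 0x68A11
s_4 = Round(s_3, k_3) = 0x02287
s_5 = Round(s_4, k_4) = 0xCF8B4
s_6 = Round(s_5, k_5) = 0xC33EC
s_7 = Round(s_6, k_6) = 0x63AE9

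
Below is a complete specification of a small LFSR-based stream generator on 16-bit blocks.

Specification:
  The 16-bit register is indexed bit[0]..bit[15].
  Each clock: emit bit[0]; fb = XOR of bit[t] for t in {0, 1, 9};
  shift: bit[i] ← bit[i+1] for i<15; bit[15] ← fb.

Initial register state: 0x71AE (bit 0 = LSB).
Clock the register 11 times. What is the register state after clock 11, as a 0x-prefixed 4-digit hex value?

0x382E

reg_0 = 0x71AE
clock 1: out=0, reg = 0xB8D7
clock 2: out=1, reg = 0x5C6B
clock 3: out=1, reg = 0x2E35
clock 4: out=1, reg = 0x171A
clock 5: out=0, reg = 0x0B8D
clock 6: out=1, reg = 0x05C6
clock 7: out=0, reg = 0x82E3
clock 8: out=1, reg = 0xC171
clock 9: out=1, reg = 0xE0B8
clock 10: out=0, reg = 0x705C
clock 11: out=0, reg = 0x382E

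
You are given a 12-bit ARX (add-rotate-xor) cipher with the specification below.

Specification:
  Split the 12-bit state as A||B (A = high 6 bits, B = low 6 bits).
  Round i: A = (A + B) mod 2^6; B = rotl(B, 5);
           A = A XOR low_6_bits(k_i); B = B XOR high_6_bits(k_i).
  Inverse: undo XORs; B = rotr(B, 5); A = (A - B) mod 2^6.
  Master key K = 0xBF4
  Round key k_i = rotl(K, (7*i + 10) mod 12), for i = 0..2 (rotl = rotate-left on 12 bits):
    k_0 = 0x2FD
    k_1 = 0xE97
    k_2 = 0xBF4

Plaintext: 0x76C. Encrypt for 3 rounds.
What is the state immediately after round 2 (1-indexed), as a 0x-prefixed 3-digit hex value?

0x194

s_0 = plaintext = 0x76C
s_1 = Round(s_0, k_0) = 0xD1D
s_2 = Round(s_1, k_1) = 0x194
s_3 = Round(s_2, k_2) = 0xBA5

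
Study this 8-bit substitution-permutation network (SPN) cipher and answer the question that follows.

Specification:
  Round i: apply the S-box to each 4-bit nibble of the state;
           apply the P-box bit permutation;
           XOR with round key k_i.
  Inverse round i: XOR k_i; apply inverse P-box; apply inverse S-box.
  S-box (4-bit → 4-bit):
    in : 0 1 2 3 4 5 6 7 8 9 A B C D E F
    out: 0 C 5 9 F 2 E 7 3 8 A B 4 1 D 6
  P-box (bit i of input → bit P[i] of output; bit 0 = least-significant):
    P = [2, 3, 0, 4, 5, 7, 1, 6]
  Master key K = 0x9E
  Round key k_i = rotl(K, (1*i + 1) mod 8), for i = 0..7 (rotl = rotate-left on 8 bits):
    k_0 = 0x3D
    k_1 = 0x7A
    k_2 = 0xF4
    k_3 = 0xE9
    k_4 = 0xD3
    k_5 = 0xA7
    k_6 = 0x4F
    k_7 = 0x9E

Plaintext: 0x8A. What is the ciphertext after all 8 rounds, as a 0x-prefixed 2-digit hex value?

s_0 = plaintext = 0x8A
s_1 = Round(s_0, k_0) = 0x85
s_2 = Round(s_1, k_1) = 0xD2
s_3 = Round(s_2, k_2) = 0xD1
s_4 = Round(s_3, k_3) = 0xD8
s_5 = Round(s_4, k_4) = 0xFF
s_6 = Round(s_5, k_5) = 0x2C
s_7 = Round(s_6, k_6) = 0x6C
s_8 = Round(s_7, k_7) = 0x5D

0x5D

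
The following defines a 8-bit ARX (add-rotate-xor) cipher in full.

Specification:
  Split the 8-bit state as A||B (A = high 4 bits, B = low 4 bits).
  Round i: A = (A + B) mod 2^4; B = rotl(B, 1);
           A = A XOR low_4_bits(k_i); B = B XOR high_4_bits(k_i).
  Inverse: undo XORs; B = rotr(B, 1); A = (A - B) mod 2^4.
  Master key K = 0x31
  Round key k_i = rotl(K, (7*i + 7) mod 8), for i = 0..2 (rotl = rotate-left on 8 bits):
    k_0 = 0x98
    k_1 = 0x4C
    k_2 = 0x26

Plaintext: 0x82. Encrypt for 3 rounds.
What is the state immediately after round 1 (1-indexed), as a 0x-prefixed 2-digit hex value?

s_0 = plaintext = 0x82
s_1 = Round(s_0, k_0) = 0x2D
s_2 = Round(s_1, k_1) = 0x3F
s_3 = Round(s_2, k_2) = 0x4D

0x2D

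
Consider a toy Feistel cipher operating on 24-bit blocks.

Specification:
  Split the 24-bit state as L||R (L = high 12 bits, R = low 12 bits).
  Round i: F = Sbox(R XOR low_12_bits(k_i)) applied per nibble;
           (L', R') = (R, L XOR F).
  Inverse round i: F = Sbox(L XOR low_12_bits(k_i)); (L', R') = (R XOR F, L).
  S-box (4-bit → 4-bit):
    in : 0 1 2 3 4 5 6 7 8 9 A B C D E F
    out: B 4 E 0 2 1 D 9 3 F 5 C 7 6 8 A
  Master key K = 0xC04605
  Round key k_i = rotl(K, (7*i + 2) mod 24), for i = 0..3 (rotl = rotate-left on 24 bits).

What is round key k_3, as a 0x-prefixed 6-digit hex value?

0xE02302

K = 0xC04605
k_0 = rotl(K, (7*0+2) mod 24) = rotl(K, 2) = 0x011817
k_1 = rotl(K, (7*1+2) mod 24) = rotl(K, 9) = 0x8C0B80
k_2 = rotl(K, (7*2+2) mod 24) = rotl(K, 16) = 0x05C046
k_3 = rotl(K, (7*3+2) mod 24) = rotl(K, 23) = 0xE02302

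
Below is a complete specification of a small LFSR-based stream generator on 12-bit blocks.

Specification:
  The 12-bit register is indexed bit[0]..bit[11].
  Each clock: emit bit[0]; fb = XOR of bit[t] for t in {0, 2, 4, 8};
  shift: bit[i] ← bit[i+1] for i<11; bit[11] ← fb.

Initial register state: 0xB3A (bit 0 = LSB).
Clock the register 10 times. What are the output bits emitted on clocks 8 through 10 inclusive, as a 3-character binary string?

reg_0 = 0xB3A
clock 1: out=0, reg = 0x59D
clock 2: out=1, reg = 0x2CE
clock 3: out=0, reg = 0x967
clock 4: out=1, reg = 0xCB3
clock 5: out=1, reg = 0x659
clock 6: out=1, reg = 0x32C
clock 7: out=0, reg = 0x196
clock 8: out=0, reg = 0x8CB
clock 9: out=1, reg = 0xC65
clock 10: out=1, reg = 0x632

011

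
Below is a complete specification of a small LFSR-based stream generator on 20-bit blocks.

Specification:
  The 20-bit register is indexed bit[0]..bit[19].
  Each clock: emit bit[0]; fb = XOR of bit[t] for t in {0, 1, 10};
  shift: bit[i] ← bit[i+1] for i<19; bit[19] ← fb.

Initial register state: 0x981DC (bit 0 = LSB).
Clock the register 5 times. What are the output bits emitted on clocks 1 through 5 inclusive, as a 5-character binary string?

00111

reg_0 = 0x981DC
clock 1: out=0, reg = 0x4C0EE
clock 2: out=0, reg = 0xA6077
clock 3: out=1, reg = 0x5303B
clock 4: out=1, reg = 0x2981D
clock 5: out=1, reg = 0x94C0E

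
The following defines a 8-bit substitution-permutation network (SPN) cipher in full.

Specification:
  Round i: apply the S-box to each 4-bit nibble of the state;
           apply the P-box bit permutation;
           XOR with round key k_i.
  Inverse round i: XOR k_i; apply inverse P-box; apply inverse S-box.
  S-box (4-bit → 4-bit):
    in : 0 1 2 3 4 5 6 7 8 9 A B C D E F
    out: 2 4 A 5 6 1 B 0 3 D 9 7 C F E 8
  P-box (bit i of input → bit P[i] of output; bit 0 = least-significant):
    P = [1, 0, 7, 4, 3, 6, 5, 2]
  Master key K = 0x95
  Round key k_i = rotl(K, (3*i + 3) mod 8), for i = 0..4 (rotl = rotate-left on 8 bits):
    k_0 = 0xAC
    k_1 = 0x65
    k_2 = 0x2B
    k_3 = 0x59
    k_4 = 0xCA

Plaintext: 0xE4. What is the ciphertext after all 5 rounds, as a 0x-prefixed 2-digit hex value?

0x78

s_0 = plaintext = 0xE4
s_1 = Round(s_0, k_0) = 0x49
s_2 = Round(s_1, k_1) = 0x97
s_3 = Round(s_2, k_2) = 0x07
s_4 = Round(s_3, k_3) = 0x19
s_5 = Round(s_4, k_4) = 0x78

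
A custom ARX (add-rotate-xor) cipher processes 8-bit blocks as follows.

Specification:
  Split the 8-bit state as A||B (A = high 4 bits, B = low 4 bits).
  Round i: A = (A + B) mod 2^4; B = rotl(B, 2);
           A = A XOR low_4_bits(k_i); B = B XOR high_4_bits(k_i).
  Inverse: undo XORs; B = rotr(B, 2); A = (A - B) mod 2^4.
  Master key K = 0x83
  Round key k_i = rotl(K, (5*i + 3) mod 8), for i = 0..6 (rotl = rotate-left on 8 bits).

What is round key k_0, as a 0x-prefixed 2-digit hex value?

0x1C

K = 0x83
k_0 = rotl(K, (5*0+3) mod 8) = rotl(K, 3) = 0x1C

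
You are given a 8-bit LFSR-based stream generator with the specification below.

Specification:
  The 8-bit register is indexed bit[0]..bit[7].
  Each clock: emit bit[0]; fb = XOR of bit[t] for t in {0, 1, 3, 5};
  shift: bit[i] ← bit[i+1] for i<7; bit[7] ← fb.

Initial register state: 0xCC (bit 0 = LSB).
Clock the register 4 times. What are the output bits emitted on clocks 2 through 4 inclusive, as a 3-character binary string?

011

reg_0 = 0xCC
clock 1: out=0, reg = 0xE6
clock 2: out=0, reg = 0x73
clock 3: out=1, reg = 0xB9
clock 4: out=1, reg = 0xDC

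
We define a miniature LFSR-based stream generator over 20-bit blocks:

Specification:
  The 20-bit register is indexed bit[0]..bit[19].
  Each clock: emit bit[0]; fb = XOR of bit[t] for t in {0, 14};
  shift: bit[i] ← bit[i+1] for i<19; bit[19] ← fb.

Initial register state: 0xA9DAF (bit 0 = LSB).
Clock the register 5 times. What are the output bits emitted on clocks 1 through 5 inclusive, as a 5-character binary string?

11110

reg_0 = 0xA9DAF
clock 1: out=1, reg = 0xD4ED7
clock 2: out=1, reg = 0x6A76B
clock 3: out=1, reg = 0xB53B5
clock 4: out=1, reg = 0x5A9DA
clock 5: out=0, reg = 0x2D4ED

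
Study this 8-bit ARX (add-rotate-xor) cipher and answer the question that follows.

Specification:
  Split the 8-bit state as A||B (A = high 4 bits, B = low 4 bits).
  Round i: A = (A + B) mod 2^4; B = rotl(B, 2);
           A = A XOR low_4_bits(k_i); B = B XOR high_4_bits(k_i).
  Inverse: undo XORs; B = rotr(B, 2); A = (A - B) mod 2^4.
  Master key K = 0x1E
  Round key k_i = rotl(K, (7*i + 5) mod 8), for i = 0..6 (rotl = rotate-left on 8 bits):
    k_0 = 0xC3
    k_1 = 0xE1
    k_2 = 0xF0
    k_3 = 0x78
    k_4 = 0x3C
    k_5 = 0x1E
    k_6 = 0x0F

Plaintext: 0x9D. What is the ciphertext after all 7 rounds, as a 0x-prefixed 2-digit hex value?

s_0 = plaintext = 0x9D
s_1 = Round(s_0, k_0) = 0x5B
s_2 = Round(s_1, k_1) = 0x10
s_3 = Round(s_2, k_2) = 0x1F
s_4 = Round(s_3, k_3) = 0x88
s_5 = Round(s_4, k_4) = 0xC1
s_6 = Round(s_5, k_5) = 0x35
s_7 = Round(s_6, k_6) = 0x75

0x75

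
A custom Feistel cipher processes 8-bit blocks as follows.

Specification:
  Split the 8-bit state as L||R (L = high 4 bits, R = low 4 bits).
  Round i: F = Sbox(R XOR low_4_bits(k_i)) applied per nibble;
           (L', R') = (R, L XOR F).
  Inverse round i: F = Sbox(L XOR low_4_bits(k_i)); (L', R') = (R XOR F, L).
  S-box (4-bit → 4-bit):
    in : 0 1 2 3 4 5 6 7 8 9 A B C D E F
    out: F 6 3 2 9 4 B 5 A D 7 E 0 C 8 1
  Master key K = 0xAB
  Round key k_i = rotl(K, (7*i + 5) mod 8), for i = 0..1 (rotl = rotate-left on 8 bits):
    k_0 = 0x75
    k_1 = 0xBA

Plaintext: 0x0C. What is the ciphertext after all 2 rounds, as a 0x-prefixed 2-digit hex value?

0xD9

s_0 = plaintext = 0x0C
s_1 = Round(s_0, k_0) = 0xCD
s_2 = Round(s_1, k_1) = 0xD9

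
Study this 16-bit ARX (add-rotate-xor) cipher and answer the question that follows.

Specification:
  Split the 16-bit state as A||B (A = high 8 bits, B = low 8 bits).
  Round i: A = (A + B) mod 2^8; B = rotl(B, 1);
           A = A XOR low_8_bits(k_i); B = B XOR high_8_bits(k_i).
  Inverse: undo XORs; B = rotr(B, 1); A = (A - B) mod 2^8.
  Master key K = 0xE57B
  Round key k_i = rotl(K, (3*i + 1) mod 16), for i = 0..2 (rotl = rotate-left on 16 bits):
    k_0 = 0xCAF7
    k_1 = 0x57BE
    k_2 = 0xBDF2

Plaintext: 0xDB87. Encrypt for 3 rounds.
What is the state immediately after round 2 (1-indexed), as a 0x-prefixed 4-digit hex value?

0xE4DC

s_0 = plaintext = 0xDB87
s_1 = Round(s_0, k_0) = 0x95C5
s_2 = Round(s_1, k_1) = 0xE4DC
s_3 = Round(s_2, k_2) = 0x3204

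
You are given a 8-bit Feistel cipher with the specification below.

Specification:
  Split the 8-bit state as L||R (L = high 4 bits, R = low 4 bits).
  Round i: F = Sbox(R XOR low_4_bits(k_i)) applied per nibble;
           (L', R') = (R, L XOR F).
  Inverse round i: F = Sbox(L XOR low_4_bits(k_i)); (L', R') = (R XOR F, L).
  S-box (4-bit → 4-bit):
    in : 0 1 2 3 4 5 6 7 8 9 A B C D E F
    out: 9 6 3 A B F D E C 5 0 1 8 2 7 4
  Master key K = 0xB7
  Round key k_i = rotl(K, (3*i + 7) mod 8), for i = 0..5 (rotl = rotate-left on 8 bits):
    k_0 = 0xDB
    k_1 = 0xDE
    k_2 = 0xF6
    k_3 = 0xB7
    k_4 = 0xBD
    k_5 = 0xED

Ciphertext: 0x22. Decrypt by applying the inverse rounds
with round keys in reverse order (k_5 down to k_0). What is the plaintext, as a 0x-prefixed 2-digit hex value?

s_0 = ciphertext = 0x22
s_1 = InvRound(s_0, k_5) = 0x62
s_2 = InvRound(s_1, k_4) = 0x36
s_3 = InvRound(s_2, k_3) = 0xD3
s_4 = InvRound(s_3, k_2) = 0x2D
s_5 = InvRound(s_4, k_1) = 0x52
s_6 = InvRound(s_5, k_0) = 0x55

0x55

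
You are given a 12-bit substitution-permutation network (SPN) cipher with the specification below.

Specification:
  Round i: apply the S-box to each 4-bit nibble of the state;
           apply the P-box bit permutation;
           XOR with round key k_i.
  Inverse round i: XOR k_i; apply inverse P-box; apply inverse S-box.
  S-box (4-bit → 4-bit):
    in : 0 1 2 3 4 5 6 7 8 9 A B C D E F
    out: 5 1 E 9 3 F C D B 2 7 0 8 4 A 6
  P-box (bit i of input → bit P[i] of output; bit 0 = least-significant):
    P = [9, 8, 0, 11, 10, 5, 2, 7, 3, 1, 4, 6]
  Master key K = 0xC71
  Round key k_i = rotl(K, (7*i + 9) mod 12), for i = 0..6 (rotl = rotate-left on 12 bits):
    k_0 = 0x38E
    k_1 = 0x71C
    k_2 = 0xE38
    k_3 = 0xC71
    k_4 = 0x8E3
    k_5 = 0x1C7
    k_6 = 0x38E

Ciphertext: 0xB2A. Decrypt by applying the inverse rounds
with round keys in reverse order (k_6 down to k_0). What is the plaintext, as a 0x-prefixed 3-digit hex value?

s_0 = ciphertext = 0xB2A
s_1 = InvRound(s_0, k_6) = 0xB2C
s_2 = InvRound(s_1, k_5) = 0x8E7
s_3 = InvRound(s_2, k_4) = 0xBDB
s_4 = InvRound(s_3, k_3) = 0x484
s_5 = InvRound(s_4, k_2) = 0x023
s_6 = InvRound(s_5, k_1) = 0xAAA
s_7 = InvRound(s_6, k_0) = 0xBFE

0xBFE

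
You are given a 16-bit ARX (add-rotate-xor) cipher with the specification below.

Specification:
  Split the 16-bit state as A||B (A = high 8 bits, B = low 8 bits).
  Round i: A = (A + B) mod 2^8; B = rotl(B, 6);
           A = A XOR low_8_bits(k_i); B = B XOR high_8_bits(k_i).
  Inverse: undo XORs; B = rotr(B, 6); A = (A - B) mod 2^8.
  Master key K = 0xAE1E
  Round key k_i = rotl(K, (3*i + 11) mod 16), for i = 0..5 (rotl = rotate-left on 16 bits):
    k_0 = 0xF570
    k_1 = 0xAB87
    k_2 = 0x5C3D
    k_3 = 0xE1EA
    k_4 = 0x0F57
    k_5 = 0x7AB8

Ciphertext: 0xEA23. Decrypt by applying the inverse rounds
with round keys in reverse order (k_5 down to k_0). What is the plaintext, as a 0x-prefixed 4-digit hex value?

0x5A32

s_0 = ciphertext = 0xEA23
s_1 = InvRound(s_0, k_5) = 0xED65
s_2 = InvRound(s_1, k_4) = 0x11A9
s_3 = InvRound(s_2, k_3) = 0xDA21
s_4 = InvRound(s_3, k_2) = 0xF2F5
s_5 = InvRound(s_4, k_1) = 0xFC79
s_6 = InvRound(s_5, k_0) = 0x5A32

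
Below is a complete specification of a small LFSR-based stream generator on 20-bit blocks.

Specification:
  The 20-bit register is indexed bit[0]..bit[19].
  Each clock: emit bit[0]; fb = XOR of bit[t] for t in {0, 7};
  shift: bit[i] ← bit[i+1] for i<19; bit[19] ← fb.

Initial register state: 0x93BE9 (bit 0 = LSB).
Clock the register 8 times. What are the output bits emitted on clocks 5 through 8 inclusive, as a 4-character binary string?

0111

reg_0 = 0x93BE9
clock 1: out=1, reg = 0x49DF4
clock 2: out=0, reg = 0xA4EFA
clock 3: out=0, reg = 0xD277D
clock 4: out=1, reg = 0xE93BE
clock 5: out=0, reg = 0xF49DF
clock 6: out=1, reg = 0x7A4EF
clock 7: out=1, reg = 0x3D277
clock 8: out=1, reg = 0x9E93B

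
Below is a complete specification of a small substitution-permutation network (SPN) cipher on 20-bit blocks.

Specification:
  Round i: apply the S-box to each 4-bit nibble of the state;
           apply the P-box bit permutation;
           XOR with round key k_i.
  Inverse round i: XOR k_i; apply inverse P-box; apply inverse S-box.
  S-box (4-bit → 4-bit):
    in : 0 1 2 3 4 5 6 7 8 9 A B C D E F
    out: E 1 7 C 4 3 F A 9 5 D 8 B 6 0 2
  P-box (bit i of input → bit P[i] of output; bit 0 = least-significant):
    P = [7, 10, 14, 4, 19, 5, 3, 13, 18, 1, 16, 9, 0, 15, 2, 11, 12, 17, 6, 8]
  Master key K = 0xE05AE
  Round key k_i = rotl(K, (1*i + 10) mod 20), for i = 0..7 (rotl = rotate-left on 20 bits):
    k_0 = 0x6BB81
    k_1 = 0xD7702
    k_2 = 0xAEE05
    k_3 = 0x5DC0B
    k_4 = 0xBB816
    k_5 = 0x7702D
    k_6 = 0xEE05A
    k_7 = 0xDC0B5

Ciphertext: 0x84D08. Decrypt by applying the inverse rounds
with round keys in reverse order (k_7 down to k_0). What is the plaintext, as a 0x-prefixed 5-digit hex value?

0xEF645

s_0 = ciphertext = 0x84D08
s_1 = InvRound(s_0, k_7) = 0xB69DC
s_2 = InvRound(s_1, k_6) = 0xB02E1
s_3 = InvRound(s_2, k_5) = 0x948A9
s_4 = InvRound(s_3, k_4) = 0x52F0A
s_5 = InvRound(s_4, k_3) = 0x85BB4
s_6 = InvRound(s_5, k_2) = 0xC5E7C
s_7 = InvRound(s_6, k_1) = 0x33D0B
s_8 = InvRound(s_7, k_0) = 0xEF645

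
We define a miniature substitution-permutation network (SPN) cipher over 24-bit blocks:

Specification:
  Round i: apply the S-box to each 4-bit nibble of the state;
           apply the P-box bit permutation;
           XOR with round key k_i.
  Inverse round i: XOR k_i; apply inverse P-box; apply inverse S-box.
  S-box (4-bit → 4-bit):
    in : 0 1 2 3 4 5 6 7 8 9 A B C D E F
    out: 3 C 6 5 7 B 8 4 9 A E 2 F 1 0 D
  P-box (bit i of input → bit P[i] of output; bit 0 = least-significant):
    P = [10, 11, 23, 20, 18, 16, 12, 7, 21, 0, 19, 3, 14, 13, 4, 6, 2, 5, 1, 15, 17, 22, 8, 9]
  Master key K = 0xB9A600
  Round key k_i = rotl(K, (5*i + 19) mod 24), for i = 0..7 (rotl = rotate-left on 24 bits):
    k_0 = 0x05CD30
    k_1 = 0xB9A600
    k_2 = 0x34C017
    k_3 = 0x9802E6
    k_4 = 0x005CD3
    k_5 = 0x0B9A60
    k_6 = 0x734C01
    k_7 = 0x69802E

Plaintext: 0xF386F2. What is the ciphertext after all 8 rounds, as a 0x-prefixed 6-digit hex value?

0x690AEB

s_0 = plaintext = 0xF386F2
s_1 = Round(s_0, k_0) = 0x8396FE
s_2 = Round(s_1, k_1) = 0xBF94CE
s_3 = Round(s_2, k_2) = 0x5970D0
s_4 = Round(s_3, k_3) = 0xFE8CD7
s_5 = Round(s_4, k_4) = 0xAE1F9A
s_6 = Round(s_5, k_5) = 0xF291B8
s_7 = Round(s_6, k_6) = 0x686B6B
s_8 = Round(s_7, k_7) = 0x690AEB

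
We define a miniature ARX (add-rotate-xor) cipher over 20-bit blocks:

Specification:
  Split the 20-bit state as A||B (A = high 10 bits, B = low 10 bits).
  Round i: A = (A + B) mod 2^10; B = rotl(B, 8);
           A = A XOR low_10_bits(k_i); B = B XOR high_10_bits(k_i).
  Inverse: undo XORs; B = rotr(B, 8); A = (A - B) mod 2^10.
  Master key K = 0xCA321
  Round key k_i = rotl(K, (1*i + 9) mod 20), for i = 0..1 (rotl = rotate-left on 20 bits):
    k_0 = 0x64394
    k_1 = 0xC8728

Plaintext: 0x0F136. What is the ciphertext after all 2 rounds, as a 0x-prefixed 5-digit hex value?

s_0 = plaintext = 0x0F136
s_1 = Round(s_0, k_0) = 0xB9BDD
s_2 = Round(s_1, k_1) = 0x7AED6

0x7AED6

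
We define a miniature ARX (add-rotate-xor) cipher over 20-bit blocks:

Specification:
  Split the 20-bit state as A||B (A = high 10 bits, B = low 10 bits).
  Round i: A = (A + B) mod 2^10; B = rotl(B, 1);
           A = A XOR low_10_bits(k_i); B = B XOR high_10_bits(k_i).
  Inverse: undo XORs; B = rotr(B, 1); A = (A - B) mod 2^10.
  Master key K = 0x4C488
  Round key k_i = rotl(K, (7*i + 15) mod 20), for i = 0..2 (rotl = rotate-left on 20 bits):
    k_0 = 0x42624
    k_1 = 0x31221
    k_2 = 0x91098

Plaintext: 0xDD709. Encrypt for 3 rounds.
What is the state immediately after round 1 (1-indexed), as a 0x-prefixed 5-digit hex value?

s_0 = plaintext = 0xDD709
s_1 = Round(s_0, k_0) = 0x16B1A
s_2 = Round(s_1, k_1) = 0x556F1
s_3 = Round(s_2, k_2) = 0x37BA7

0x16B1A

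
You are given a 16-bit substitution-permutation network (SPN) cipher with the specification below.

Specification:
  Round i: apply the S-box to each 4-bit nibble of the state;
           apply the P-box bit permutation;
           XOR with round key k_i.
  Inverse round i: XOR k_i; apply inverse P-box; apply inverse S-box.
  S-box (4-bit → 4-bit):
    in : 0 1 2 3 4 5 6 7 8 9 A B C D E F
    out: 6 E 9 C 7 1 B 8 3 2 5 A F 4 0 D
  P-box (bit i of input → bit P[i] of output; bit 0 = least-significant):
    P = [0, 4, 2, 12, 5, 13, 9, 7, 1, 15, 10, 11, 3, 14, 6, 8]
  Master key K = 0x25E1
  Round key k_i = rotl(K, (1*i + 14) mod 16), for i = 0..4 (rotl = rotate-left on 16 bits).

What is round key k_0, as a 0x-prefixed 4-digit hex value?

K = 0x25E1
k_0 = rotl(K, (1*0+14) mod 16) = rotl(K, 14) = 0x4978

0x4978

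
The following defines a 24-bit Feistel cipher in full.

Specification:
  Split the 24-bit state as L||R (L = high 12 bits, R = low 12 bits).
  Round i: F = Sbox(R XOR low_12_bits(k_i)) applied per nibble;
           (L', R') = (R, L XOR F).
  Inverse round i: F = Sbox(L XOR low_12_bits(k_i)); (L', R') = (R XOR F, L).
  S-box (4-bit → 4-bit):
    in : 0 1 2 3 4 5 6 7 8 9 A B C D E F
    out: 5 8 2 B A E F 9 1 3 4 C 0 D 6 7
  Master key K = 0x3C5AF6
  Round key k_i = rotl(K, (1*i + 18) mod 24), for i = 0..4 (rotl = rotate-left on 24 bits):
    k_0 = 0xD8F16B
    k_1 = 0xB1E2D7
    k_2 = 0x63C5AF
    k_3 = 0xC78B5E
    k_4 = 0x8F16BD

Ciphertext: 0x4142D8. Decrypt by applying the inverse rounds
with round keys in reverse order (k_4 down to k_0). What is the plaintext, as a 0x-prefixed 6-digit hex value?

s_0 = ciphertext = 0x4142D8
s_1 = InvRound(s_0, k_4) = 0x09B414
s_2 = InvRound(s_1, k_3) = 0x81A09B
s_3 = InvRound(s_2, k_2) = 0xD5581A
s_4 = InvRound(s_3, k_1) = 0xF08D55
s_5 = InvRound(s_4, k_0) = 0xBAEF08

0xBAEF08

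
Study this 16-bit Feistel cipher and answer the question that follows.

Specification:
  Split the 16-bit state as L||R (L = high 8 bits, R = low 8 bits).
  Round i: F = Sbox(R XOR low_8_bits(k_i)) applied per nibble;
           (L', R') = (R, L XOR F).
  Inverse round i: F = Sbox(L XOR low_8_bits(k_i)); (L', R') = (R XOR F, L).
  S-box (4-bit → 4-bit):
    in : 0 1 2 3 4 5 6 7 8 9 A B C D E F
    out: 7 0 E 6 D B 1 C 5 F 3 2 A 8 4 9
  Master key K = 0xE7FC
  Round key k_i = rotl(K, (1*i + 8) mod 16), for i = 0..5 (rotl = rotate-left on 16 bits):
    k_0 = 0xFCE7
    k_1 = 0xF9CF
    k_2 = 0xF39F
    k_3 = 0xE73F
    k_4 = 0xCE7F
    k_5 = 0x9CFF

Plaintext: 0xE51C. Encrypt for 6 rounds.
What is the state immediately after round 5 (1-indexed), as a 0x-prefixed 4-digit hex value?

s_0 = plaintext = 0xE51C
s_1 = Round(s_0, k_0) = 0x1C77
s_2 = Round(s_1, k_1) = 0x7739
s_3 = Round(s_2, k_2) = 0x3946
s_4 = Round(s_3, k_3) = 0x46F6
s_5 = Round(s_4, k_4) = 0xF619
s_6 = Round(s_5, k_5) = 0x19B7

0xF619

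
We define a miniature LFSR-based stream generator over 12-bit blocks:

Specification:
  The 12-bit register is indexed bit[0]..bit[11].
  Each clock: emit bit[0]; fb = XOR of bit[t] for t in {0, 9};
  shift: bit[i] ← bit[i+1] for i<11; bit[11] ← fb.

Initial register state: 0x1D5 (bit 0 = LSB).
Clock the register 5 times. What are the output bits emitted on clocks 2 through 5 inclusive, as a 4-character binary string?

reg_0 = 0x1D5
clock 1: out=1, reg = 0x8EA
clock 2: out=0, reg = 0x475
clock 3: out=1, reg = 0xA3A
clock 4: out=0, reg = 0xD1D
clock 5: out=1, reg = 0xE8E

0101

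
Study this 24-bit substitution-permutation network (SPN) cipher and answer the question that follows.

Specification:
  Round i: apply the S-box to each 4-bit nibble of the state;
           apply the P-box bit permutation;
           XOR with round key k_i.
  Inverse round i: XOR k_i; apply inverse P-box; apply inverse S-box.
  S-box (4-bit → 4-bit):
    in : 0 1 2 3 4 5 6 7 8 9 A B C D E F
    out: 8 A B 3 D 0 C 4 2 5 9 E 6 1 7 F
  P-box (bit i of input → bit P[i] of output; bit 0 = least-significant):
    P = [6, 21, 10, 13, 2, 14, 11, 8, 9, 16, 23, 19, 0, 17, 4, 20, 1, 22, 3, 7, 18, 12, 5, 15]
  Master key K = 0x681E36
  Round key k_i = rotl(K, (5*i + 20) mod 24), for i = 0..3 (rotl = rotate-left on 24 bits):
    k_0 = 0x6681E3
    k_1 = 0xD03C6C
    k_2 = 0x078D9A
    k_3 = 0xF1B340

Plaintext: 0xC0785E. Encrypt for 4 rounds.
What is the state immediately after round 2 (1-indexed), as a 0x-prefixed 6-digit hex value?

0xF4FD15

s_0 = plaintext = 0xC0785E
s_1 = Round(s_0, k_0) = 0x479513
s_2 = Round(s_1, k_1) = 0xF4FD15
s_3 = Round(s_2, k_2) = 0x115E21
s_4 = Round(s_3, k_3) = 0x1040C4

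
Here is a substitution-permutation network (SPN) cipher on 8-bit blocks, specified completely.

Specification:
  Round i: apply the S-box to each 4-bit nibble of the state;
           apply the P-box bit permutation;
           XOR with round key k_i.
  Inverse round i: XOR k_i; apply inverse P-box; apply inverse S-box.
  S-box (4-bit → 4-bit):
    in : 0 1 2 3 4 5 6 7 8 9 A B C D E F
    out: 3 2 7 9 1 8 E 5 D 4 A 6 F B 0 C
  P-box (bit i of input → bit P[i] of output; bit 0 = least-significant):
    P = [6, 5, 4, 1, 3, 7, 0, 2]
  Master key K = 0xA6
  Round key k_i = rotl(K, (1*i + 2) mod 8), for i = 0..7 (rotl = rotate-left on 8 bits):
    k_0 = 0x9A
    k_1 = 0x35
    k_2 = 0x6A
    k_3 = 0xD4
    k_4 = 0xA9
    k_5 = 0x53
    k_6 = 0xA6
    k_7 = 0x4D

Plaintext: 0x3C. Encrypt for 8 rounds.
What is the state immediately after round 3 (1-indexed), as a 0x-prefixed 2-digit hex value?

s_0 = plaintext = 0x3C
s_1 = Round(s_0, k_0) = 0xE4
s_2 = Round(s_1, k_1) = 0x75
s_3 = Round(s_2, k_2) = 0x61
s_4 = Round(s_3, k_3) = 0x71
s_5 = Round(s_4, k_4) = 0x80
s_6 = Round(s_5, k_5) = 0x3E
s_7 = Round(s_6, k_6) = 0xAA
s_8 = Round(s_7, k_7) = 0xEB

0x61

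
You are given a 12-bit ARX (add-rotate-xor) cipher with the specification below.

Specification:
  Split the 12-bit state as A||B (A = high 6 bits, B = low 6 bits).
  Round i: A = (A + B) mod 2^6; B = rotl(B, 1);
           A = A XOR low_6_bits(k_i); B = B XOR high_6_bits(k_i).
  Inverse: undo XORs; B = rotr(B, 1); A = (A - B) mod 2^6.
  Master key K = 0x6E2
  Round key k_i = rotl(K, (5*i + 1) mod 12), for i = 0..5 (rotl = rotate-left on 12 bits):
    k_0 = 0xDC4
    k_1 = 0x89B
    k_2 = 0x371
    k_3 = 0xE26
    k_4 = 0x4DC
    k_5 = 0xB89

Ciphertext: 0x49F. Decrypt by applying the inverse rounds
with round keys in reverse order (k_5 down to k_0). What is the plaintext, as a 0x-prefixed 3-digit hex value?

s_0 = ciphertext = 0x49F
s_1 = InvRound(s_0, k_5) = 0x8F8
s_2 = InvRound(s_1, k_4) = 0x2B5
s_3 = InvRound(s_2, k_3) = 0x1A6
s_4 = InvRound(s_3, k_2) = 0x0B5
s_5 = InvRound(s_4, k_1) = 0xBAB
s_6 = InvRound(s_5, k_0) = 0x70E

0x70E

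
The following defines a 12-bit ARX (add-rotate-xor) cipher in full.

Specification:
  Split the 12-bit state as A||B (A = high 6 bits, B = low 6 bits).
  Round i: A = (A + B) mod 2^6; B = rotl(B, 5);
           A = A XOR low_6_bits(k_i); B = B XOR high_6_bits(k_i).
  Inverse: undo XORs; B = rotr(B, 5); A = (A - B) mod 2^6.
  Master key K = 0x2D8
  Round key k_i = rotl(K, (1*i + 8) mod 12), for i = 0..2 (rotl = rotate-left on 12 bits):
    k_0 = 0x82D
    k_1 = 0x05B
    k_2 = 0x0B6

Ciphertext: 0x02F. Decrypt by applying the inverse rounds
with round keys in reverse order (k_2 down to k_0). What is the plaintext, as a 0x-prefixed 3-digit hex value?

0xE68

s_0 = ciphertext = 0x02F
s_1 = InvRound(s_0, k_2) = 0x6DB
s_2 = InvRound(s_1, k_1) = 0x334
s_3 = InvRound(s_2, k_0) = 0xE68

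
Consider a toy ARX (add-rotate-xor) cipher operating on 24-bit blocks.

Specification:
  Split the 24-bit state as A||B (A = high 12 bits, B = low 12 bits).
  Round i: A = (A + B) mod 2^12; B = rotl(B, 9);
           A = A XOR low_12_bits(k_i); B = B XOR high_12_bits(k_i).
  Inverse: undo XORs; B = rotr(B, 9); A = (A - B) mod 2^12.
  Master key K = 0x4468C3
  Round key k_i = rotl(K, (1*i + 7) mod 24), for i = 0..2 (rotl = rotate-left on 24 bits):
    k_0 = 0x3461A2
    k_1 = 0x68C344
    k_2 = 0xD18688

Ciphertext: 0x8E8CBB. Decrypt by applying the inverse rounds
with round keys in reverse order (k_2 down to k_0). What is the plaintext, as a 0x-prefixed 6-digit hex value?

s_0 = ciphertext = 0x8E8CBB
s_1 = InvRound(s_0, k_2) = 0x148D18
s_2 = InvRound(s_1, k_1) = 0x567CA5
s_3 = InvRound(s_2, k_0) = 0x5A6F1F

0x5A6F1F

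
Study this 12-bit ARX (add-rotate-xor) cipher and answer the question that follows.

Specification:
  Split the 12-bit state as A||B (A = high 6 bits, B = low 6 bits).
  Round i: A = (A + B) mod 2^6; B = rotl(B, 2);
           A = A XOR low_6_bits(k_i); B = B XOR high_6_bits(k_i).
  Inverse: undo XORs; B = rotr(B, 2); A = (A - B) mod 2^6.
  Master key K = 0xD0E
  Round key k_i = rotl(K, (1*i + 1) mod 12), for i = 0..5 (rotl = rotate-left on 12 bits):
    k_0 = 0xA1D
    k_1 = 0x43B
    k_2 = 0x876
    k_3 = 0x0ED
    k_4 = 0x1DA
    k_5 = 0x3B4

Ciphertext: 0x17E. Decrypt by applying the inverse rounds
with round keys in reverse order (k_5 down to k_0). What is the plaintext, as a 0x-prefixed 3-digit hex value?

s_0 = ciphertext = 0x17E
s_1 = InvRound(s_0, k_5) = 0x94C
s_2 = InvRound(s_1, k_4) = 0x372
s_3 = InvRound(s_2, k_3) = 0x11C
s_4 = InvRound(s_3, k_2) = 0x4DF
s_5 = InvRound(s_4, k_1) = 0xD73
s_6 = InvRound(s_5, k_0) = 0xCB6

0xCB6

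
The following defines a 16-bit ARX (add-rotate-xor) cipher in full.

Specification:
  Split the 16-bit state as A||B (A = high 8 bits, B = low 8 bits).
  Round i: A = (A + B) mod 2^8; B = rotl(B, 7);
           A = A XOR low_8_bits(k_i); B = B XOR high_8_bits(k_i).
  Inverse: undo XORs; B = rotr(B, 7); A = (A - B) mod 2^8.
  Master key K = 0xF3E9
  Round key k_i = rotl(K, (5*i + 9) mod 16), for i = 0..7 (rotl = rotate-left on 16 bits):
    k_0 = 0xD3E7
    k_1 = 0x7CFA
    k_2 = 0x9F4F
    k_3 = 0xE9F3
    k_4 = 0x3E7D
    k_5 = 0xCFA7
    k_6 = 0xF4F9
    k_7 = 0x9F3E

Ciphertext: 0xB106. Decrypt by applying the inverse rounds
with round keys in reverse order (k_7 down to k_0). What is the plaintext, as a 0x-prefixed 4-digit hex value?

0x31E3

s_0 = ciphertext = 0xB106
s_1 = InvRound(s_0, k_7) = 0x5C33
s_2 = InvRound(s_1, k_6) = 0x168F
s_3 = InvRound(s_2, k_5) = 0x3180
s_4 = InvRound(s_3, k_4) = 0xCF7D
s_5 = InvRound(s_4, k_3) = 0x1329
s_6 = InvRound(s_5, k_2) = 0xEF6D
s_7 = InvRound(s_6, k_1) = 0xF322
s_8 = InvRound(s_7, k_0) = 0x31E3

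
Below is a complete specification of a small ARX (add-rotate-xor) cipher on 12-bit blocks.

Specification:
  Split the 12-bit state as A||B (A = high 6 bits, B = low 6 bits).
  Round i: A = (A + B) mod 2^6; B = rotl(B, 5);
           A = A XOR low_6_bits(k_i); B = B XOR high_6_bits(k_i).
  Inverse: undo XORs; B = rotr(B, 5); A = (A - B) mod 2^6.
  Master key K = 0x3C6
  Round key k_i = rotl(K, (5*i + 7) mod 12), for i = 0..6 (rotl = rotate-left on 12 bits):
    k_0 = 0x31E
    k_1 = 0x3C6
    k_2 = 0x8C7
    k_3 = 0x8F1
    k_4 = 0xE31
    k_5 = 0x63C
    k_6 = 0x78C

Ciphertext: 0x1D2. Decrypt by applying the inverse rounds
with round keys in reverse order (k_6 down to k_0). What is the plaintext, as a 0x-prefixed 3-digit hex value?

s_0 = ciphertext = 0x1D2
s_1 = InvRound(s_0, k_6) = 0xCD8
s_2 = InvRound(s_1, k_5) = 0x3C0
s_3 = InvRound(s_2, k_4) = 0x371
s_4 = InvRound(s_3, k_3) = 0x624
s_5 = InvRound(s_4, k_2) = 0x44E
s_6 = InvRound(s_5, k_1) = 0x542
s_7 = InvRound(s_6, k_0) = 0xBDC

0xBDC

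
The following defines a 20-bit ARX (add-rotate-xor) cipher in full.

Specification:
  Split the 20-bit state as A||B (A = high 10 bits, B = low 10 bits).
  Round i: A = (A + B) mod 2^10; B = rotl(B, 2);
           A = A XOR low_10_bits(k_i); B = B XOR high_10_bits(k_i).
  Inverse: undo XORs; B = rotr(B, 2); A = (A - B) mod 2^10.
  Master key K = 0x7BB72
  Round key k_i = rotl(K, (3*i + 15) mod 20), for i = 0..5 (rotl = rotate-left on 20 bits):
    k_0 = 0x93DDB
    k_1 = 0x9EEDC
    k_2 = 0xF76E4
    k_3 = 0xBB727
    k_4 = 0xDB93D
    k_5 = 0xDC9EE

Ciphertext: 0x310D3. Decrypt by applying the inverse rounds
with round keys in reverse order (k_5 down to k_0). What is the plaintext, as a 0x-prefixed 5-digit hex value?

s_0 = ciphertext = 0x310D3
s_1 = InvRound(s_0, k_5) = 0xD09E8
s_2 = InvRound(s_1, k_4) = 0xF7AA1
s_3 = InvRound(s_2, k_3) = 0x39813
s_4 = InvRound(s_3, k_2) = 0xC3EF3
s_5 = InvRound(s_4, k_1) = 0x6C422
s_6 = InvRound(s_5, k_0) = 0xB3D9B

0xB3D9B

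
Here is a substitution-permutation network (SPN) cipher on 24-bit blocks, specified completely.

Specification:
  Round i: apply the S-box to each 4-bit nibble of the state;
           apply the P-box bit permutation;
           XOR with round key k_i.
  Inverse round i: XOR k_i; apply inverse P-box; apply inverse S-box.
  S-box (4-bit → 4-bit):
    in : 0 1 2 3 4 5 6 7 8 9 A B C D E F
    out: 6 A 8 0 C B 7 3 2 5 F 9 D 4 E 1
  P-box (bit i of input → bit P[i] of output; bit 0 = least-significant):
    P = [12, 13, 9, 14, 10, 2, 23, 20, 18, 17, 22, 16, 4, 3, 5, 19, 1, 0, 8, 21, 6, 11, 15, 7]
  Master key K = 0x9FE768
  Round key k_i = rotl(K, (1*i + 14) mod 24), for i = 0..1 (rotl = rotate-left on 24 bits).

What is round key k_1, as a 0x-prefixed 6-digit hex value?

0xB44FF3

K = 0x9FE768
k_0 = rotl(K, (1*0+14) mod 24) = rotl(K, 14) = 0xDA27F9
k_1 = rotl(K, (1*1+14) mod 24) = rotl(K, 15) = 0xB44FF3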